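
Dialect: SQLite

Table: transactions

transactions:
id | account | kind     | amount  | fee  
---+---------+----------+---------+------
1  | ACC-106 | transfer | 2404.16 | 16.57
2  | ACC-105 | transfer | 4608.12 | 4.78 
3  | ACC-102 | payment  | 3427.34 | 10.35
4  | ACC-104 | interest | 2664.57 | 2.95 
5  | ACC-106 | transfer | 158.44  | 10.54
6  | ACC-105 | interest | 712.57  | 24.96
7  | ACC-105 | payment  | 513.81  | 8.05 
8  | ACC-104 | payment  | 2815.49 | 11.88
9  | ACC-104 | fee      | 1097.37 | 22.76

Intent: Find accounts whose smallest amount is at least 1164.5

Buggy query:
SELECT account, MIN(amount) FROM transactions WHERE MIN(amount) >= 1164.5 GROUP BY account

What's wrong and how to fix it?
Bug: MIN() in WHERE is a misuse of aggregate

Fix: Use HAVING for the per-group MIN condition

Corrected query:
SELECT account, MIN(amount) FROM transactions GROUP BY account HAVING MIN(amount) >= 1164.5

Result:
account | MIN(amount)
--------+------------
ACC-102 | 3427.34    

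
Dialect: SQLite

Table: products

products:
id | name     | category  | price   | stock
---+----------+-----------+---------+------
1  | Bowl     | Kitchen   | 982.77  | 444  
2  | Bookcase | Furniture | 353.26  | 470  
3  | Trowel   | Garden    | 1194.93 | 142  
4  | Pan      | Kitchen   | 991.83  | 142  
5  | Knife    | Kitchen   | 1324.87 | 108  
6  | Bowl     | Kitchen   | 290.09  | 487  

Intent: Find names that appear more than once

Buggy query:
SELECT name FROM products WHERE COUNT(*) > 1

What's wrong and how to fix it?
Bug: WHERE can't reference COUNT(*); aggregates are computed after WHERE

Fix: Group first, then use HAVING for the count condition

Corrected query:
SELECT name FROM products GROUP BY name HAVING COUNT(*) > 1

Result:
name
----
Bowl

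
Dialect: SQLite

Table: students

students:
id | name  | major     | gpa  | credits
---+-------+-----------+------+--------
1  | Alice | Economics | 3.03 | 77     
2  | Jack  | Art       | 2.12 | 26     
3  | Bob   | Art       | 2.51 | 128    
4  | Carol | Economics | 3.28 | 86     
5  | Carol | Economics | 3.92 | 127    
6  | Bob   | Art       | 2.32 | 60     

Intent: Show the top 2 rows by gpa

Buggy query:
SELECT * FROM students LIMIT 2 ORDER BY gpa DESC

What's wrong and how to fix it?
Bug: LIMIT must come after ORDER BY

Fix: Sort with ORDER BY, then apply LIMIT

Corrected query:
SELECT * FROM students ORDER BY gpa DESC LIMIT 2

Result:
id | name  | major     | gpa  | credits
---+-------+-----------+------+--------
5  | Carol | Economics | 3.92 | 127    
4  | Carol | Economics | 3.28 | 86     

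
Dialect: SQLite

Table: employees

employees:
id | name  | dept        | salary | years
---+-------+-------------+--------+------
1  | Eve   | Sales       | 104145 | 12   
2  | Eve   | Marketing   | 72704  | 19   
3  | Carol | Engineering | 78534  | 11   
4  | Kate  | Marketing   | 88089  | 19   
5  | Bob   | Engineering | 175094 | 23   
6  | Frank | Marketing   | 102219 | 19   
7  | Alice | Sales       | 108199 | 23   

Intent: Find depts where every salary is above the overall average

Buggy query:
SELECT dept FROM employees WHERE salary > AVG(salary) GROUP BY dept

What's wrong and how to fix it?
Bug: AVG() is an aggregate; it can't sit directly in WHERE

Fix: Compute the overall average in a scalar subquery and compare each group's MIN against it in HAVING

Corrected query:
SELECT dept FROM employees GROUP BY dept HAVING MIN(salary) > (SELECT AVG(salary) FROM employees)

Result:
dept 
-----
Sales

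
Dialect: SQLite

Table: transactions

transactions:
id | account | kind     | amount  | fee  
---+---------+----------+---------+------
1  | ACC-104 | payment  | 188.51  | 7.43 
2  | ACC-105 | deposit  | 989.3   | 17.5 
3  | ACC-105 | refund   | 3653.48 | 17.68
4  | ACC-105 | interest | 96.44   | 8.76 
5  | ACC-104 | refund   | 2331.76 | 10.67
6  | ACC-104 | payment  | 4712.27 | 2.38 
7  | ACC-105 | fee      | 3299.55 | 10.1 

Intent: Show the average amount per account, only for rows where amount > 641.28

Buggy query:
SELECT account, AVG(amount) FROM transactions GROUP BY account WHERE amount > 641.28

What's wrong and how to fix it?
Bug: Row-level WHERE must come before GROUP BY in the clause order

Fix: Place WHERE between FROM and GROUP BY

Corrected query:
SELECT account, AVG(amount) FROM transactions WHERE amount > 641.28 GROUP BY account

Result:
account | AVG(amount)
--------+------------
ACC-104 | 3522.015   
ACC-105 | 2647.443333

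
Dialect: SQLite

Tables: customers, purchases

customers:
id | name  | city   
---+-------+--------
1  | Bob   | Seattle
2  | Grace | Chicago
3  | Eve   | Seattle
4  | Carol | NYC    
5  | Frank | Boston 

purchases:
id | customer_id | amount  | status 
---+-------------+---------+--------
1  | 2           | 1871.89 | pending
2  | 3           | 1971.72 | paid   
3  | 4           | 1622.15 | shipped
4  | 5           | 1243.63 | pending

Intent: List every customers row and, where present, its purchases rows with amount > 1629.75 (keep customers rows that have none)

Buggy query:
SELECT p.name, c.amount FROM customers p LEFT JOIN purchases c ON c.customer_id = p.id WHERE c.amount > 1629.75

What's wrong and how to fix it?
Bug: Filtering c.amount in WHERE discards the NULL rows produced by LEFT JOIN, turning it into an inner join

Fix: Put 'c.amount > 1629.75' in the JOIN's ON clause instead of WHERE

Corrected query:
SELECT p.name, c.amount FROM customers p LEFT JOIN purchases c ON c.customer_id = p.id AND c.amount > 1629.75

Result:
name  | amount 
------+--------
Bob   | NULL   
Grace | 1871.89
Eve   | 1971.72
Carol | NULL   
Frank | NULL   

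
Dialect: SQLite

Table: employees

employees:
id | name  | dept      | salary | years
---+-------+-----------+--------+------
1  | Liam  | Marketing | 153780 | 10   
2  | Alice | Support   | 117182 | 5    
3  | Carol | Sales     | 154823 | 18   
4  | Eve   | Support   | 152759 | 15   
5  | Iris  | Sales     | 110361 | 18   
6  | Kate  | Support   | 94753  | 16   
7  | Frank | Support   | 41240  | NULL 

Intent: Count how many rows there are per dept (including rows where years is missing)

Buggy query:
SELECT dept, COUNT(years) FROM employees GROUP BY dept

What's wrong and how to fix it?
Bug: COUNT(column) counts non-NULL values only; rows with NULL years aren't counted

Fix: Replace COUNT(years) with COUNT(*)

Corrected query:
SELECT dept, COUNT(*) FROM employees GROUP BY dept

Result:
dept      | COUNT(*)
----------+---------
Marketing | 1       
Sales     | 2       
Support   | 4       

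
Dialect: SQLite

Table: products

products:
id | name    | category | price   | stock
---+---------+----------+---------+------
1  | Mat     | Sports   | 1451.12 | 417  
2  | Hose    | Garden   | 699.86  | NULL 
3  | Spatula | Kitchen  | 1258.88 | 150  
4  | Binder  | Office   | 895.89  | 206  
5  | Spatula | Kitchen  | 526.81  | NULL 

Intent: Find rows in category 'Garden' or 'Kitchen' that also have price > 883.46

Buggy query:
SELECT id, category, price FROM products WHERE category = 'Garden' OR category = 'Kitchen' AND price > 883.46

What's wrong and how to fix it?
Bug: Without parentheses, AND is evaluated before OR, so the price filter only applies to the 'Kitchen' branch

Fix: Add parentheses around the OR so the AND applies to both alternatives

Corrected query:
SELECT id, category, price FROM products WHERE (category = 'Garden' OR category = 'Kitchen') AND price > 883.46

Result:
id | category | price  
---+----------+--------
3  | Kitchen  | 1258.88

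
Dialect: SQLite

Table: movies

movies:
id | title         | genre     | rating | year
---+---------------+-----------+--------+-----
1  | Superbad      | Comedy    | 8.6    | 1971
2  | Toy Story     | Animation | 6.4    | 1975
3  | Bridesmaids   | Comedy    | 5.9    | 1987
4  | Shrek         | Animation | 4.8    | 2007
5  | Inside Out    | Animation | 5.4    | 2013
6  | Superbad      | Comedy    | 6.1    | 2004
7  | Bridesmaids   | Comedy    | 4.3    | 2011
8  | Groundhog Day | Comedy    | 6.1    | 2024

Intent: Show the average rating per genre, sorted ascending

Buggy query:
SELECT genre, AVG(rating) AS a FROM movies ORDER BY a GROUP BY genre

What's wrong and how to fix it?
Bug: GROUP BY must precede ORDER BY

Fix: Reorder: SELECT … FROM … GROUP BY … ORDER BY …

Corrected query:
SELECT genre, AVG(rating) AS a FROM movies GROUP BY genre ORDER BY a

Result:
genre     | a       
----------+---------
Animation | 5.533333
Comedy    | 6.2     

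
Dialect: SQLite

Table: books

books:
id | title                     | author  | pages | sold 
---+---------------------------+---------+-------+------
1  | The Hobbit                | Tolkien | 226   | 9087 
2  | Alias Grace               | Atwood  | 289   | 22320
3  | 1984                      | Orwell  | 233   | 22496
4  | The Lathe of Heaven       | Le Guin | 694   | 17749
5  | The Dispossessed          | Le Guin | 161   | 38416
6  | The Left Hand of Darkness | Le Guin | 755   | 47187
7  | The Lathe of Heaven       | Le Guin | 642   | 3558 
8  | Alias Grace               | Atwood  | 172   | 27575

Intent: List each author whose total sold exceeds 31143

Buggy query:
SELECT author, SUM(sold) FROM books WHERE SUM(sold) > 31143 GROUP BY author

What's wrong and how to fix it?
Bug: SUM(sold) is an aggregate, but WHERE filters rows before aggregation

Fix: Use HAVING (which filters groups after aggregation) instead of WHERE

Corrected query:
SELECT author, SUM(sold) FROM books GROUP BY author HAVING SUM(sold) > 31143

Result:
author  | SUM(sold)
--------+----------
Atwood  | 49895    
Le Guin | 106910   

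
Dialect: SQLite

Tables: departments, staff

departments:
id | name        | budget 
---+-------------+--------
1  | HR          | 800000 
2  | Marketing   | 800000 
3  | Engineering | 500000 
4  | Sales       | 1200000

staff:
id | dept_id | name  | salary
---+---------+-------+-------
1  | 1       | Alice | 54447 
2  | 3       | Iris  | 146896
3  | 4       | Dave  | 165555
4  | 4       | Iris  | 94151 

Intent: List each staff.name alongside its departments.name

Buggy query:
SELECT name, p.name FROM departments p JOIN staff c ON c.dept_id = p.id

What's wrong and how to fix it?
Bug: Both tables have a 'name' column; the unqualified reference is ambiguous

Fix: Prefix ambiguous columns with the table alias

Corrected query:
SELECT c.name, p.name FROM departments p JOIN staff c ON c.dept_id = p.id

Result:
name  | name       
------+------------
Alice | HR         
Iris  | Engineering
Dave  | Sales      
Iris  | Sales      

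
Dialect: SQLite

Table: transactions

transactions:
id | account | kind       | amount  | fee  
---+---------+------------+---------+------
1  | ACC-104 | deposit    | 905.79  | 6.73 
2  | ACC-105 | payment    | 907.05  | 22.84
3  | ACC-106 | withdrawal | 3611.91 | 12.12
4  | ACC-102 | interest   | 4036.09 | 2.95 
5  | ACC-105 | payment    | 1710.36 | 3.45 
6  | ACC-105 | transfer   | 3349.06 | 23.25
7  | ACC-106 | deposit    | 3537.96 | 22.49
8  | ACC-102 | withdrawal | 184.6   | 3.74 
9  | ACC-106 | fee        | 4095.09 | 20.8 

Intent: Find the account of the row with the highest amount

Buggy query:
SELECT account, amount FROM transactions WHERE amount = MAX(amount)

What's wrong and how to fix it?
Bug: MAX(amount) is an aggregate and cannot be used directly in WHERE

Fix: Use a subquery: WHERE amount = (SELECT MAX(amount) FROM transactions)

Corrected query:
SELECT account, amount FROM transactions WHERE amount = (SELECT MAX(amount) FROM transactions)

Result:
account | amount 
--------+--------
ACC-106 | 4095.09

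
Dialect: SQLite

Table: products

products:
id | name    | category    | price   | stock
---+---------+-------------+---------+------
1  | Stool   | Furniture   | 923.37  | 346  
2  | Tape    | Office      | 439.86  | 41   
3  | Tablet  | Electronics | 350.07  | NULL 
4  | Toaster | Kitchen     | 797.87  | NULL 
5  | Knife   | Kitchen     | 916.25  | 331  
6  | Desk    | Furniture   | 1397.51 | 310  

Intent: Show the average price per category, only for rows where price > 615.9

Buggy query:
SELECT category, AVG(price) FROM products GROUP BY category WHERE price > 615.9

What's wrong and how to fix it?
Bug: WHERE cannot follow GROUP BY

Fix: Move the WHERE clause before GROUP BY

Corrected query:
SELECT category, AVG(price) FROM products WHERE price > 615.9 GROUP BY category

Result:
category  | AVG(price)
----------+-----------
Furniture | 1160.44   
Kitchen   | 857.06    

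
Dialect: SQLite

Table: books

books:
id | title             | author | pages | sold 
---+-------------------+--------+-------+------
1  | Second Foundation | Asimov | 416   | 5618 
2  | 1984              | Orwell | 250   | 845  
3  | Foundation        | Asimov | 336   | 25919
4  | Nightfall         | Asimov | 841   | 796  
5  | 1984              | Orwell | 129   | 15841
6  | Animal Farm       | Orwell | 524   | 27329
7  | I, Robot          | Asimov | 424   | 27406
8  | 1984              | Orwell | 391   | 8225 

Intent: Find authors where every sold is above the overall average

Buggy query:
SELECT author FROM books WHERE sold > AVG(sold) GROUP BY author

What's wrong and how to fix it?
Bug: WHERE evaluates per row before aggregation, so AVG() is unavailable

Fix: Compute the overall average in a scalar subquery and compare each group's MIN against it in HAVING

Corrected query:
SELECT author FROM books GROUP BY author HAVING MIN(sold) > (SELECT AVG(sold) FROM books)

Result:
(no rows)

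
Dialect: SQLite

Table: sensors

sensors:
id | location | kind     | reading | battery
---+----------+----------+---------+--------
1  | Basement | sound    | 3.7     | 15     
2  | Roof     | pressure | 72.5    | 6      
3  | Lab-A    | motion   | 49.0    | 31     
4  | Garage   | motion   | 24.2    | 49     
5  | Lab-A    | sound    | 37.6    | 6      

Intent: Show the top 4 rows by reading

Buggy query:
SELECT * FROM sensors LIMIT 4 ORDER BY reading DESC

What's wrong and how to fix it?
Bug: LIMIT must come after ORDER BY

Fix: Sort with ORDER BY, then apply LIMIT

Corrected query:
SELECT * FROM sensors ORDER BY reading DESC LIMIT 4

Result:
id | location | kind     | reading | battery
---+----------+----------+---------+--------
2  | Roof     | pressure | 72.5    | 6      
3  | Lab-A    | motion   | 49      | 31     
5  | Lab-A    | sound    | 37.6    | 6      
4  | Garage   | motion   | 24.2    | 49     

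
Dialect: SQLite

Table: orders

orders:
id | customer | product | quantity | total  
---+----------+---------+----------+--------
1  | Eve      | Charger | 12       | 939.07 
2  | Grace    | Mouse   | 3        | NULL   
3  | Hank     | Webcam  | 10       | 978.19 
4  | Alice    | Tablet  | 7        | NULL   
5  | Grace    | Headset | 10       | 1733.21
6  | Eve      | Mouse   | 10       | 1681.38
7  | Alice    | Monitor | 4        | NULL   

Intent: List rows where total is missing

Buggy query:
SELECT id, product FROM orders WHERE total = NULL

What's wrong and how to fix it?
Bug: '= NULL' is always unknown in SQL three-valued logic, so no rows match

Fix: Use IS NULL to test for NULL

Corrected query:
SELECT id, product FROM orders WHERE total IS NULL

Result:
id | product
---+--------
2  | Mouse  
4  | Tablet 
7  | Monitor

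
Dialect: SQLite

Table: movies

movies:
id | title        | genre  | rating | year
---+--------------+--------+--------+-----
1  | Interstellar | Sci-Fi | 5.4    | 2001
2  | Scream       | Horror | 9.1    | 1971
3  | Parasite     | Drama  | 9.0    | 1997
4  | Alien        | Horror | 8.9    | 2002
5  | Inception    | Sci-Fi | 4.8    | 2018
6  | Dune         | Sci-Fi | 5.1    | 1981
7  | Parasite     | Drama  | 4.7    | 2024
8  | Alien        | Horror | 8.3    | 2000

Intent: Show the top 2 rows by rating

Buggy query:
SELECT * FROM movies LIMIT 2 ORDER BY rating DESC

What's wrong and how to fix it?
Bug: LIMIT must come after ORDER BY

Fix: Sort with ORDER BY, then apply LIMIT

Corrected query:
SELECT * FROM movies ORDER BY rating DESC LIMIT 2

Result:
id | title    | genre  | rating | year
---+----------+--------+--------+-----
2  | Scream   | Horror | 9.1    | 1971
3  | Parasite | Drama  | 9      | 1997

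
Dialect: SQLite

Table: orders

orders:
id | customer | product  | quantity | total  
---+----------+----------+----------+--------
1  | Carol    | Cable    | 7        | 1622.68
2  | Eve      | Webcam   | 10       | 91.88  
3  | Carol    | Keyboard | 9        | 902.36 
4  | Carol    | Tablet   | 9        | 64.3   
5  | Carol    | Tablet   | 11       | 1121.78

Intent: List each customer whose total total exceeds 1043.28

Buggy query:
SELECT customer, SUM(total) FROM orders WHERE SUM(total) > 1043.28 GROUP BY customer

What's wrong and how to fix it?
Bug: SUM(total) is an aggregate, but WHERE filters rows before aggregation

Fix: Use HAVING (which filters groups after aggregation) instead of WHERE

Corrected query:
SELECT customer, SUM(total) FROM orders GROUP BY customer HAVING SUM(total) > 1043.28

Result:
customer | SUM(total)
---------+-----------
Carol    | 3711.12   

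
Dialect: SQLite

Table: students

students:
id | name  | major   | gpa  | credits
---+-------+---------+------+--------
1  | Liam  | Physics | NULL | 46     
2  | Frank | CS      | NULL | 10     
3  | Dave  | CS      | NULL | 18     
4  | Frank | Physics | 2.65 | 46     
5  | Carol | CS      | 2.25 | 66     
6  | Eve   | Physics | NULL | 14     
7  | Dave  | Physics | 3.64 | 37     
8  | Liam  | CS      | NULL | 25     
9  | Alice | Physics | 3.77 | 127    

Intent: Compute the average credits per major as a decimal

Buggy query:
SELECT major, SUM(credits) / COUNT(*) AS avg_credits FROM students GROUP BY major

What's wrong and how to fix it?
Bug: SUM(credits) and COUNT(*) are both integers; the division truncates the fractional part

Fix: Multiply by 1.0 (or CAST to REAL) to force floating-point division

Corrected query:
SELECT major, SUM(credits) * 1.0 / COUNT(*) AS avg_credits FROM students GROUP BY major

Result:
major   | avg_credits
--------+------------
CS      | 29.75      
Physics | 54         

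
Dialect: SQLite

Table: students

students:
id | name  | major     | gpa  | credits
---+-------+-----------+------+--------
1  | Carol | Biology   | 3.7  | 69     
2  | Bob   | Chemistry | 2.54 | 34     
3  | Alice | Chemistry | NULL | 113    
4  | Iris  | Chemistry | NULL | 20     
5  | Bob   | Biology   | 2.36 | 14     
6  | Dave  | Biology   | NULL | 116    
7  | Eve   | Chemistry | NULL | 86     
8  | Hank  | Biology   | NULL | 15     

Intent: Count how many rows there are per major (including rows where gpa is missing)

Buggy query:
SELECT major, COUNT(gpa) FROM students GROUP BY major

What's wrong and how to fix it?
Bug: COUNT(column) counts non-NULL values only; rows with NULL gpa aren't counted

Fix: Replace COUNT(gpa) with COUNT(*)

Corrected query:
SELECT major, COUNT(*) FROM students GROUP BY major

Result:
major     | COUNT(*)
----------+---------
Biology   | 4       
Chemistry | 4       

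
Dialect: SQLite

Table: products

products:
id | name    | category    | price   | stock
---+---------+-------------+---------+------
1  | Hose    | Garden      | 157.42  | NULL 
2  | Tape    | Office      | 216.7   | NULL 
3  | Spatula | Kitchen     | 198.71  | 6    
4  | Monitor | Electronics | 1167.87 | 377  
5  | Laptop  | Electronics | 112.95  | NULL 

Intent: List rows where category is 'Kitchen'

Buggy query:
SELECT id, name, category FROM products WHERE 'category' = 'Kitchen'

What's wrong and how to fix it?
Bug: Single quotes denote string literals in SQL; the column name is being compared as a constant string

Fix: Remove the quotes around the column name (or use double quotes for an identifier)

Corrected query:
SELECT id, name, category FROM products WHERE category = 'Kitchen'

Result:
id | name    | category
---+---------+---------
3  | Spatula | Kitchen 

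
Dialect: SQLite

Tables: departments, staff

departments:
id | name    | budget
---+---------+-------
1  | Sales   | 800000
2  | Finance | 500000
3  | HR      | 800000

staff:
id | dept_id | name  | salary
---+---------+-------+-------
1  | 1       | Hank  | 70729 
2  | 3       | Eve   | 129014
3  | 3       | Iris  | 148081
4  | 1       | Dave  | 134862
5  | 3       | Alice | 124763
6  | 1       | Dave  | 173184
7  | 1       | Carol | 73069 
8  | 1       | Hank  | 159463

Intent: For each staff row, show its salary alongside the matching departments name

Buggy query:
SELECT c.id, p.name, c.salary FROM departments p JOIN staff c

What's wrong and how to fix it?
Bug: JOIN with no ON clause produces a cartesian product; every staff row pairs with every departments row

Fix: Specify the join condition linking the foreign key to the parent id

Corrected query:
SELECT c.id, p.name, c.salary FROM departments p JOIN staff c ON c.dept_id = p.id

Result:
id | name  | salary
---+-------+-------
1  | Sales | 70729 
2  | HR    | 129014
3  | HR    | 148081
4  | Sales | 134862
5  | HR    | 124763
6  | Sales | 173184
7  | Sales | 73069 
8  | Sales | 159463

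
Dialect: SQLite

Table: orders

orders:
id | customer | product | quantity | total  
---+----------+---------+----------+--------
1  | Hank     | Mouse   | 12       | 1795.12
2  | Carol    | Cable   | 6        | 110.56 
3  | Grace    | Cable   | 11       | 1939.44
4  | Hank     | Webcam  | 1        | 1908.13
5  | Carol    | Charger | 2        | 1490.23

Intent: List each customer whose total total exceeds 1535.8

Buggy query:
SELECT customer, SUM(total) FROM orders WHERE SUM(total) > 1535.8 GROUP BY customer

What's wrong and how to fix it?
Bug: WHERE runs before GROUP BY, so aggregates aren't available there

Fix: Use HAVING (which filters groups after aggregation) instead of WHERE

Corrected query:
SELECT customer, SUM(total) FROM orders GROUP BY customer HAVING SUM(total) > 1535.8

Result:
customer | SUM(total)
---------+-----------
Carol    | 1600.79   
Grace    | 1939.44   
Hank     | 3703.25   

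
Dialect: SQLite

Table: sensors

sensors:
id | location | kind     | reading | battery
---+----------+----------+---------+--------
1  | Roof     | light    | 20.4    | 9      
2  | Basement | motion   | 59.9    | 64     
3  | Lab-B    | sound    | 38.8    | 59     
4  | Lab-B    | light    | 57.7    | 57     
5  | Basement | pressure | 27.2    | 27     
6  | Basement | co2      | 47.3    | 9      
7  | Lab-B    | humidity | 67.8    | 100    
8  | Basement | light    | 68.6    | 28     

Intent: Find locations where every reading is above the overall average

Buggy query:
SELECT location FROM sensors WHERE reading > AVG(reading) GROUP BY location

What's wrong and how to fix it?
Bug: AVG() is an aggregate; it can't sit directly in WHERE

Fix: Use a subquery for AVG and a HAVING MIN(...) filter so the condition holds for every row in the group

Corrected query:
SELECT location FROM sensors GROUP BY location HAVING MIN(reading) > (SELECT AVG(reading) FROM sensors)

Result:
(no rows)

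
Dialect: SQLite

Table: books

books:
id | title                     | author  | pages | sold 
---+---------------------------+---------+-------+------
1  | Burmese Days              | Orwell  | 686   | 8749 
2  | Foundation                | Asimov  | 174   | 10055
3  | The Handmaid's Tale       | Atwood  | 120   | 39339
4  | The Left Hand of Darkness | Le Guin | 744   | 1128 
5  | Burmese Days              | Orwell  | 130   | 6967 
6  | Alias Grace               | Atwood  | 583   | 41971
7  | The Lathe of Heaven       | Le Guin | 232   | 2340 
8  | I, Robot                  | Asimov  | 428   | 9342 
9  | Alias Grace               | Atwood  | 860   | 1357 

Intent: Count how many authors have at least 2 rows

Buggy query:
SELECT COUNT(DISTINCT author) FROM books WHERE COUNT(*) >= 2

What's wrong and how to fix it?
Bug: WHERE filters individual rows, not groups, so a group-level COUNT is invalid there

Fix: Group first with HAVING COUNT(*) >= 2, then COUNT the resulting groups

Corrected query:
SELECT COUNT(*) FROM (SELECT author FROM books GROUP BY author HAVING COUNT(*) >= 2)

Result:
COUNT(*)
--------
4       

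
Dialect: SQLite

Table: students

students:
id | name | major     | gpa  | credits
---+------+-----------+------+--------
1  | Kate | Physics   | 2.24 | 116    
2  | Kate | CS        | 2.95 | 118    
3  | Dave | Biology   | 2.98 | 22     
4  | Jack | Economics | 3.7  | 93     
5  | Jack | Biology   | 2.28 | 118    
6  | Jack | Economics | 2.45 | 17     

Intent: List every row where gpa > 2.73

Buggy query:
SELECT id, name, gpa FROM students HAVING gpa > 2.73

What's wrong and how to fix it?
Bug: This is a non-aggregate query (no GROUP BY, no aggregates), so in SQLite the HAVING clause is invalid here; a row-level condition belongs in WHERE

Fix: Replace HAVING with WHERE since the condition applies to individual rows

Corrected query:
SELECT id, name, gpa FROM students WHERE gpa > 2.73

Result:
id | name | gpa 
---+------+-----
2  | Kate | 2.95
3  | Dave | 2.98
4  | Jack | 3.7 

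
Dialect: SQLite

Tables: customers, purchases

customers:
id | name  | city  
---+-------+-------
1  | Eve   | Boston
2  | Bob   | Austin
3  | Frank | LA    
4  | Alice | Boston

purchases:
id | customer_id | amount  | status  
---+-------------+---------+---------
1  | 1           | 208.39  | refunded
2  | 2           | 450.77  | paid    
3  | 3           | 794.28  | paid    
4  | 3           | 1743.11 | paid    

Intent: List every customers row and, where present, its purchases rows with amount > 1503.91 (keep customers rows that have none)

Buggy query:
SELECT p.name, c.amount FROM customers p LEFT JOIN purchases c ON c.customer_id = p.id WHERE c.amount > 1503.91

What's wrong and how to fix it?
Bug: A WHERE condition on the right-hand table after LEFT JOIN drops unmatched parents

Fix: Put 'c.amount > 1503.91' in the JOIN's ON clause instead of WHERE

Corrected query:
SELECT p.name, c.amount FROM customers p LEFT JOIN purchases c ON c.customer_id = p.id AND c.amount > 1503.91

Result:
name  | amount 
------+--------
Eve   | NULL   
Bob   | NULL   
Frank | 1743.11
Alice | NULL   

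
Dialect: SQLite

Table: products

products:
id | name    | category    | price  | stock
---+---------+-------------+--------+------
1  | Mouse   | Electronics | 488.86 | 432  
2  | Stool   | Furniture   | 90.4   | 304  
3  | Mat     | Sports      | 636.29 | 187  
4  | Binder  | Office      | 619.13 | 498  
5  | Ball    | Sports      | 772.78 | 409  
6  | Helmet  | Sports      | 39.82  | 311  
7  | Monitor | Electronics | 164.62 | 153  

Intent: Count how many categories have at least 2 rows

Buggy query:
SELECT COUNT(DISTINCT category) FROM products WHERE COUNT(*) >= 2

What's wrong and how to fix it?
Bug: WHERE filters individual rows, not groups, so a group-level COUNT is invalid there

Fix: Use a subquery that GROUPs and filters with HAVING, then count its rows

Corrected query:
SELECT COUNT(*) FROM (SELECT category FROM products GROUP BY category HAVING COUNT(*) >= 2)

Result:
COUNT(*)
--------
2       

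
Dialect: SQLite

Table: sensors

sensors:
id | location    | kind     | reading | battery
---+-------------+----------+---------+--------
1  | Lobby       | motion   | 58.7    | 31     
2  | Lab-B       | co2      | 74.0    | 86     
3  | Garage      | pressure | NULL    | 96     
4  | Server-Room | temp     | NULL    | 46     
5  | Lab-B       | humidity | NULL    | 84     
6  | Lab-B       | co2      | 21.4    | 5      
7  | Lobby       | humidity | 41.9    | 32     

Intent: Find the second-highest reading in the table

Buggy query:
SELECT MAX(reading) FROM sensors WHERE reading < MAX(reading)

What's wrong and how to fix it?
Bug: MAX(reading) on the right of the comparison is an aggregate-in-WHERE error

Fix: Compute the overall MAX in a subquery, then take MAX of rows below it

Corrected query:
SELECT MAX(reading) FROM sensors WHERE reading < (SELECT MAX(reading) FROM sensors)

Result:
MAX(reading)
------------
58.7        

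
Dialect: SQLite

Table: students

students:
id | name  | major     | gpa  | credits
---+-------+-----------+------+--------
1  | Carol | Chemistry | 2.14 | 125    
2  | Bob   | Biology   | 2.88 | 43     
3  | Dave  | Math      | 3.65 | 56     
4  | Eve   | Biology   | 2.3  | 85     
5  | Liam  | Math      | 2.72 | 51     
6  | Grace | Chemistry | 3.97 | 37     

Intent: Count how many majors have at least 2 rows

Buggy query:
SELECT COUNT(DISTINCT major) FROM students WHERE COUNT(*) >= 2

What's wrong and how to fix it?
Bug: WHERE filters individual rows, not groups, so a group-level COUNT is invalid there

Fix: Group first with HAVING COUNT(*) >= 2, then COUNT the resulting groups

Corrected query:
SELECT COUNT(*) FROM (SELECT major FROM students GROUP BY major HAVING COUNT(*) >= 2)

Result:
COUNT(*)
--------
3       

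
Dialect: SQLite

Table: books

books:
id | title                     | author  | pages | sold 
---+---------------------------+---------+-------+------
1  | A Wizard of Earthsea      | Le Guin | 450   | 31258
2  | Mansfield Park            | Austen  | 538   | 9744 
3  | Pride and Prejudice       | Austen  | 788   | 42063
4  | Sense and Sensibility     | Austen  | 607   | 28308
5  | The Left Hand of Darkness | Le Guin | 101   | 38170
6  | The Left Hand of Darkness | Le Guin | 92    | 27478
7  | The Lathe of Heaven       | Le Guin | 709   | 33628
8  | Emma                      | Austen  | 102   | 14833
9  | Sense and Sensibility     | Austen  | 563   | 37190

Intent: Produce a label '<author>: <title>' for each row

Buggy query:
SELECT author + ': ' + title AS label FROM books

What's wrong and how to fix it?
Bug: '+' is numeric addition; on text columns SQLite converts them to 0 instead of concatenating

Fix: Use the || operator for string concatenation

Corrected query:
SELECT author || ': ' || title AS label FROM books

Result:
label                             
----------------------------------
Le Guin: A Wizard of Earthsea     
Austen: Mansfield Park            
Austen: Pride and Prejudice       
Austen: Sense and Sensibility     
Le Guin: The Left Hand of Darkness
Le Guin: The Left Hand of Darkness
Le Guin: The Lathe of Heaven      
Austen: Emma                      
Austen: Sense and Sensibility     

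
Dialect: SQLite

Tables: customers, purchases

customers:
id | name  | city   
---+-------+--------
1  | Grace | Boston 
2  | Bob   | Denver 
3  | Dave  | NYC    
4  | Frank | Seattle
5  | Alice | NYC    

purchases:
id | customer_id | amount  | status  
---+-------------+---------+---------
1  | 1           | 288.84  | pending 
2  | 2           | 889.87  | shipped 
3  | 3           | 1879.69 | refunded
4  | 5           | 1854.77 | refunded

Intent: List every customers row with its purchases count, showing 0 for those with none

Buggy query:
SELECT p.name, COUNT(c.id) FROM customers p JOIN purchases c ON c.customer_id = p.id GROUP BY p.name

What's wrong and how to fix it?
Bug: An inner join excludes parents with zero children

Fix: Switch to LEFT JOIN to retain unmatched parent rows

Corrected query:
SELECT p.name, COUNT(c.id) FROM customers p LEFT JOIN purchases c ON c.customer_id = p.id GROUP BY p.name

Result:
name  | COUNT(c.id)
------+------------
Alice | 1          
Bob   | 1          
Dave  | 1          
Frank | 0          
Grace | 1          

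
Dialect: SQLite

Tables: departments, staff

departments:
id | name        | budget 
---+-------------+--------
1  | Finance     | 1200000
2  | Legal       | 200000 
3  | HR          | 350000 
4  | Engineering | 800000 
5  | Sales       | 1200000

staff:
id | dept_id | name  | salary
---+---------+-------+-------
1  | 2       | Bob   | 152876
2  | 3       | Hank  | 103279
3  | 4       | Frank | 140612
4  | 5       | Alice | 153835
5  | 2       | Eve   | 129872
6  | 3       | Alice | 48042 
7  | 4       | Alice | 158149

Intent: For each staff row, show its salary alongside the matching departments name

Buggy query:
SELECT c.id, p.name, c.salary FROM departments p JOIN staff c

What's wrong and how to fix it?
Bug: Missing join condition: each staff row is matched to all departments rows instead of just its own

Fix: Add ON c.dept_id = p.id to the JOIN

Corrected query:
SELECT c.id, p.name, c.salary FROM departments p JOIN staff c ON c.dept_id = p.id

Result:
id | name        | salary
---+-------------+-------
1  | Legal       | 152876
2  | HR          | 103279
3  | Engineering | 140612
4  | Sales       | 153835
5  | Legal       | 129872
6  | HR          | 48042 
7  | Engineering | 158149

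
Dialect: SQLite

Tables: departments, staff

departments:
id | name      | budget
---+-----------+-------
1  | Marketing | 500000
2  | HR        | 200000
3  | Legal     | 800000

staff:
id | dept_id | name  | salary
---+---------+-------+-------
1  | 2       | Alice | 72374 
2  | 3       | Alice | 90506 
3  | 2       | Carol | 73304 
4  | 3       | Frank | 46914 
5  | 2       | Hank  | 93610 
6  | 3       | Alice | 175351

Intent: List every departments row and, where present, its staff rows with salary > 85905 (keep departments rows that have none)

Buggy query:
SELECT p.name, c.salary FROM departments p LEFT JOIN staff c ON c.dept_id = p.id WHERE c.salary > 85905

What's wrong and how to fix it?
Bug: Filtering c.salary in WHERE discards the NULL rows produced by LEFT JOIN, turning it into an inner join

Fix: Put 'c.salary > 85905' in the JOIN's ON clause instead of WHERE

Corrected query:
SELECT p.name, c.salary FROM departments p LEFT JOIN staff c ON c.dept_id = p.id AND c.salary > 85905

Result:
name      | salary
----------+-------
Marketing | NULL  
HR        | 93610 
Legal     | 90506 
Legal     | 175351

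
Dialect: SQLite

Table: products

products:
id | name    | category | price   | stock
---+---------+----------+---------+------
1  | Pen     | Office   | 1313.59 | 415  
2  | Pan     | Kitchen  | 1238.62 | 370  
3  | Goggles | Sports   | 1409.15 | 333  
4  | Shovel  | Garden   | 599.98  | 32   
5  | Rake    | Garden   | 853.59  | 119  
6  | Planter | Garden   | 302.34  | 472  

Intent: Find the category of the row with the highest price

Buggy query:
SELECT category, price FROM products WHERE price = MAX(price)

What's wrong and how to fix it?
Bug: WHERE is evaluated per row; an aggregate over the whole table isn't defined there

Fix: Use a subquery: WHERE price = (SELECT MAX(price) FROM products)

Corrected query:
SELECT category, price FROM products WHERE price = (SELECT MAX(price) FROM products)

Result:
category | price  
---------+--------
Sports   | 1409.15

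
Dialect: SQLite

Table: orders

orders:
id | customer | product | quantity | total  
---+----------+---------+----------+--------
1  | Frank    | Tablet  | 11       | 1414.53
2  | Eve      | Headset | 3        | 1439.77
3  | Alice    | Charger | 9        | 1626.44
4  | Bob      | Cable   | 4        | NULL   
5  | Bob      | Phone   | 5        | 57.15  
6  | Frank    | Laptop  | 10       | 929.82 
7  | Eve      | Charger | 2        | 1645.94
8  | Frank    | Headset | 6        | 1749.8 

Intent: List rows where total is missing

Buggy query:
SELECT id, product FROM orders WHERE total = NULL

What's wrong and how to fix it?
Bug: '= NULL' is always unknown in SQL three-valued logic, so no rows match

Fix: Use IS NULL to test for NULL

Corrected query:
SELECT id, product FROM orders WHERE total IS NULL

Result:
id | product
---+--------
4  | Cable  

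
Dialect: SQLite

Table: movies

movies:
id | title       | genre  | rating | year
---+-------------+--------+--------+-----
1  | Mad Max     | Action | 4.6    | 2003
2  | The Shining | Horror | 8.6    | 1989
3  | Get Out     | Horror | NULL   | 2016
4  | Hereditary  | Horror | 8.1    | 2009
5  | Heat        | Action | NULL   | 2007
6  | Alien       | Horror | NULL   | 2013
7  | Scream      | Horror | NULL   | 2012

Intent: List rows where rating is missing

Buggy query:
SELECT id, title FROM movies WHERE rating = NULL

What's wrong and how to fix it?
Bug: Comparing to NULL with '=' never matches; NULL = NULL is unknown, not true

Fix: Use IS NULL to test for NULL

Corrected query:
SELECT id, title FROM movies WHERE rating IS NULL

Result:
id | title  
---+--------
3  | Get Out
5  | Heat   
6  | Alien  
7  | Scream 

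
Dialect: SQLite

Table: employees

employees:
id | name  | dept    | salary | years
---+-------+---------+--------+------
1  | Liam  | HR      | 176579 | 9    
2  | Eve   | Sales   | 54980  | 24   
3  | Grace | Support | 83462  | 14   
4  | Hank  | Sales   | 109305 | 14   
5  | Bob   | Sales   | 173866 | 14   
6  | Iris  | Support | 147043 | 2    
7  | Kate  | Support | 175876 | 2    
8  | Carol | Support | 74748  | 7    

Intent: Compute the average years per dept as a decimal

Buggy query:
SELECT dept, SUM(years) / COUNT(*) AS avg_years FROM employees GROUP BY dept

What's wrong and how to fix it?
Bug: Both operands are integers, so '/' performs integer division and truncates

Fix: Cast one side to REAL so the division keeps the fractional part

Corrected query:
SELECT dept, SUM(years) * 1.0 / COUNT(*) AS avg_years FROM employees GROUP BY dept

Result:
dept    | avg_years
--------+----------
HR      | 9        
Sales   | 17.333333
Support | 6.25     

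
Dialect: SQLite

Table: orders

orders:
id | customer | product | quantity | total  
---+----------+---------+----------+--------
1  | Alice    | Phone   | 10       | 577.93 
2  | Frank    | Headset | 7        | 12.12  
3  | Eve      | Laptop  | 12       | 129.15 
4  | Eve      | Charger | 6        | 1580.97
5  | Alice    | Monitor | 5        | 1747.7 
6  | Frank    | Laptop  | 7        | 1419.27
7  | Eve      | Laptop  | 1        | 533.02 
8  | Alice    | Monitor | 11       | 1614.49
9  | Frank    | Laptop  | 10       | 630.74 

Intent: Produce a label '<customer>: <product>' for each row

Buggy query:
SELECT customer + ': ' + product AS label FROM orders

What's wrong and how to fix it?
Bug: '+' is numeric addition; on text columns SQLite converts them to 0 instead of concatenating

Fix: Use the || operator for string concatenation

Corrected query:
SELECT customer || ': ' || product AS label FROM orders

Result:
label         
--------------
Alice: Phone  
Frank: Headset
Eve: Laptop   
Eve: Charger  
Alice: Monitor
Frank: Laptop 
Eve: Laptop   
Alice: Monitor
Frank: Laptop 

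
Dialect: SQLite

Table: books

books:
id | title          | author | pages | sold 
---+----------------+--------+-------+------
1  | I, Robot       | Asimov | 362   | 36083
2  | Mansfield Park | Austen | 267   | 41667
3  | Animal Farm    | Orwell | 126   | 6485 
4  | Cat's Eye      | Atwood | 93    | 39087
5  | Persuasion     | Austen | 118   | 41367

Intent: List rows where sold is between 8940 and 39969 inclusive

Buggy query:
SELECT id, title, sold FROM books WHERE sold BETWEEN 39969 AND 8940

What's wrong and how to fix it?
Bug: The bounds are reversed; BETWEEN a AND b requires a <= b to match anything

Fix: Swap the bounds so the smaller value comes first

Corrected query:
SELECT id, title, sold FROM books WHERE sold BETWEEN 8940 AND 39969

Result:
id | title     | sold 
---+-----------+------
1  | I, Robot  | 36083
4  | Cat's Eye | 39087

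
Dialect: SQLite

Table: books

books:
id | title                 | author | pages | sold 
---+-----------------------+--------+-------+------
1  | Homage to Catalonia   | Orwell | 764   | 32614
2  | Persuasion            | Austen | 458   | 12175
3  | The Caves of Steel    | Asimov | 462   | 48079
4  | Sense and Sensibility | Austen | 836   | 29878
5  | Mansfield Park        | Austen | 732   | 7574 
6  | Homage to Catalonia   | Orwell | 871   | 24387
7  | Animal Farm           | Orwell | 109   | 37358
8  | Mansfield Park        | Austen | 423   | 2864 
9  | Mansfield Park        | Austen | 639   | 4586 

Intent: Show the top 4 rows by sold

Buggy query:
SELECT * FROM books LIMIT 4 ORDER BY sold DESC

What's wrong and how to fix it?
Bug: LIMIT must come after ORDER BY

Fix: Swap the clauses: ORDER BY first, then LIMIT

Corrected query:
SELECT * FROM books ORDER BY sold DESC LIMIT 4

Result:
id | title                 | author | pages | sold 
---+-----------------------+--------+-------+------
3  | The Caves of Steel    | Asimov | 462   | 48079
7  | Animal Farm           | Orwell | 109   | 37358
1  | Homage to Catalonia   | Orwell | 764   | 32614
4  | Sense and Sensibility | Austen | 836   | 29878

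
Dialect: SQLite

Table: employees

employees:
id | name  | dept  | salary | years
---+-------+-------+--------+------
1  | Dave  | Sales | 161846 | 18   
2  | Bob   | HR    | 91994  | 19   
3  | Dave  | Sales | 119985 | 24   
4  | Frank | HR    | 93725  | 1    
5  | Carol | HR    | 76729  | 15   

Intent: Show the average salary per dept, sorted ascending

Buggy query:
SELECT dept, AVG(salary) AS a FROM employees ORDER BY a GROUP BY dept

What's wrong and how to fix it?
Bug: ORDER BY appears before GROUP BY; SQL clause order requires GROUP BY first

Fix: Reorder: SELECT … FROM … GROUP BY … ORDER BY …

Corrected query:
SELECT dept, AVG(salary) AS a FROM employees GROUP BY dept ORDER BY a

Result:
dept  | a           
------+-------------
HR    | 87482.666667
Sales | 140915.5    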